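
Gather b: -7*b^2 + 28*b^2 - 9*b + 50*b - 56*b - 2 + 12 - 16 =21*b^2 - 15*b - 6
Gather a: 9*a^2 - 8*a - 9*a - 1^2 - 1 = 9*a^2 - 17*a - 2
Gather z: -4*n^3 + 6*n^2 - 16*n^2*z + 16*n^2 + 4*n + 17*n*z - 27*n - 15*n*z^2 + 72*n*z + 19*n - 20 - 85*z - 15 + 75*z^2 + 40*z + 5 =-4*n^3 + 22*n^2 - 4*n + z^2*(75 - 15*n) + z*(-16*n^2 + 89*n - 45) - 30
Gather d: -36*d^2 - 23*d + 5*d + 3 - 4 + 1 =-36*d^2 - 18*d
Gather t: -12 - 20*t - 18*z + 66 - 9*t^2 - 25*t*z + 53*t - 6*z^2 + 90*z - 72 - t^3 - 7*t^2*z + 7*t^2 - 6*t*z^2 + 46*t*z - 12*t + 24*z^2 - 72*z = -t^3 + t^2*(-7*z - 2) + t*(-6*z^2 + 21*z + 21) + 18*z^2 - 18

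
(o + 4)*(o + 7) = o^2 + 11*o + 28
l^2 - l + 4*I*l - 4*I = (l - 1)*(l + 4*I)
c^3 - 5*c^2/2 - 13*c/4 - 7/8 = (c - 7/2)*(c + 1/2)^2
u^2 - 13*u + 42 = (u - 7)*(u - 6)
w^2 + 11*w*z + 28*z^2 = (w + 4*z)*(w + 7*z)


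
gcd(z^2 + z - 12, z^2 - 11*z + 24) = z - 3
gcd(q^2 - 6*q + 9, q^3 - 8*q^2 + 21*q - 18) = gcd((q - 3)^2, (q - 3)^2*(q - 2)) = q^2 - 6*q + 9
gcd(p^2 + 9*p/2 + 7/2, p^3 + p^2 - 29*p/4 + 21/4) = p + 7/2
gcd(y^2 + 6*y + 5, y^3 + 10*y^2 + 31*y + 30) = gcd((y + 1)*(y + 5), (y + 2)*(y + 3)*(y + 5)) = y + 5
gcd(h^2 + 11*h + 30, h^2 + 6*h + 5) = h + 5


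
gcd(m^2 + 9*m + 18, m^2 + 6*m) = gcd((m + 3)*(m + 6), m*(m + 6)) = m + 6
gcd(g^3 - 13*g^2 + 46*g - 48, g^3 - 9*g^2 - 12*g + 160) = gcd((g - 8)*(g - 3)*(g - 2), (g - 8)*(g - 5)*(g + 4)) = g - 8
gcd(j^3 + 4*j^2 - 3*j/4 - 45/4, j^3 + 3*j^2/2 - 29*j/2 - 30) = j^2 + 11*j/2 + 15/2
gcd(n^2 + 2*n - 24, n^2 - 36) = n + 6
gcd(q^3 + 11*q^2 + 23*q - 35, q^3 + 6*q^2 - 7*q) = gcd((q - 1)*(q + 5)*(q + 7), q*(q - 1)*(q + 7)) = q^2 + 6*q - 7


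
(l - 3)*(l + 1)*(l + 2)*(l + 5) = l^4 + 5*l^3 - 7*l^2 - 41*l - 30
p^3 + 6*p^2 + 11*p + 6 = (p + 1)*(p + 2)*(p + 3)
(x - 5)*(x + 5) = x^2 - 25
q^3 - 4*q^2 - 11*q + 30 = (q - 5)*(q - 2)*(q + 3)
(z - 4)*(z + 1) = z^2 - 3*z - 4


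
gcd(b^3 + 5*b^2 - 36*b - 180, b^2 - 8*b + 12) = b - 6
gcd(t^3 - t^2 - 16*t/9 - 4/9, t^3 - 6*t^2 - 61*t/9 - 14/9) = t^2 + t + 2/9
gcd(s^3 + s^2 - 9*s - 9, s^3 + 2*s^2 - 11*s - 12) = s^2 - 2*s - 3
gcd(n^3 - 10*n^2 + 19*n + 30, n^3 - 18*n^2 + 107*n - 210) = n^2 - 11*n + 30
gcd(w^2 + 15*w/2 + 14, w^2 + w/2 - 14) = w + 4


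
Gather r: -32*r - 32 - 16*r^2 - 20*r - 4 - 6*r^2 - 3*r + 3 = -22*r^2 - 55*r - 33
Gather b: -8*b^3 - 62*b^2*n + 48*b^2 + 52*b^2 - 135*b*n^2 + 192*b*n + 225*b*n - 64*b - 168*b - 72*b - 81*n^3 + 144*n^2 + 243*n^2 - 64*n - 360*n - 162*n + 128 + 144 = -8*b^3 + b^2*(100 - 62*n) + b*(-135*n^2 + 417*n - 304) - 81*n^3 + 387*n^2 - 586*n + 272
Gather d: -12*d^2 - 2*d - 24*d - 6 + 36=-12*d^2 - 26*d + 30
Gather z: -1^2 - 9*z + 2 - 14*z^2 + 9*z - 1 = -14*z^2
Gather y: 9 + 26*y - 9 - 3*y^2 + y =-3*y^2 + 27*y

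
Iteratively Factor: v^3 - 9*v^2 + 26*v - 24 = (v - 2)*(v^2 - 7*v + 12) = (v - 3)*(v - 2)*(v - 4)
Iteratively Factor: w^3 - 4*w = (w)*(w^2 - 4) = w*(w - 2)*(w + 2)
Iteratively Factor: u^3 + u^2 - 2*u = (u + 2)*(u^2 - u) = u*(u + 2)*(u - 1)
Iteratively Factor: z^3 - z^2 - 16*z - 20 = (z + 2)*(z^2 - 3*z - 10) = (z - 5)*(z + 2)*(z + 2)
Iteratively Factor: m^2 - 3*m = (m - 3)*(m)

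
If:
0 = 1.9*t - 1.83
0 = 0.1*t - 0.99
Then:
No Solution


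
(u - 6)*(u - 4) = u^2 - 10*u + 24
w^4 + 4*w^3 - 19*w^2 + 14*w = w*(w - 2)*(w - 1)*(w + 7)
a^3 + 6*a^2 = a^2*(a + 6)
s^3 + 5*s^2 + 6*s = s*(s + 2)*(s + 3)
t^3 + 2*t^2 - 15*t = t*(t - 3)*(t + 5)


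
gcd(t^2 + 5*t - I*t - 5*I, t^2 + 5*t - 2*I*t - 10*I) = t + 5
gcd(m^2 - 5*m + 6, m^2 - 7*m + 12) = m - 3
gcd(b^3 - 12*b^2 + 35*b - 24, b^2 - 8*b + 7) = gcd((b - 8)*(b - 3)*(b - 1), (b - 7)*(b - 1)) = b - 1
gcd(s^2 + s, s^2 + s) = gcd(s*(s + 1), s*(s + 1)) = s^2 + s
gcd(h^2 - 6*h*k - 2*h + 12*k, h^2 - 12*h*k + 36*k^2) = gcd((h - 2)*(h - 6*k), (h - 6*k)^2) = h - 6*k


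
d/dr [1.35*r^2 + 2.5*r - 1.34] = 2.7*r + 2.5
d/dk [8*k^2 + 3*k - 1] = 16*k + 3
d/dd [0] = 0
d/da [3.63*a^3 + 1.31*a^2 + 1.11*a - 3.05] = 10.89*a^2 + 2.62*a + 1.11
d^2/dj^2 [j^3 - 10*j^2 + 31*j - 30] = 6*j - 20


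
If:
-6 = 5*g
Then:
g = -6/5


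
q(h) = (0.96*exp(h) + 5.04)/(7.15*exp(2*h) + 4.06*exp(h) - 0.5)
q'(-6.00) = -0.22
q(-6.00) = -10.29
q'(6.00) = 0.00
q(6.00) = 0.00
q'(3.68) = -0.00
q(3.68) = 0.00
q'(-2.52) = -133.52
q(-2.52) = -40.28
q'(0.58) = -0.35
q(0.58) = 0.23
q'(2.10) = -0.03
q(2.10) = 0.03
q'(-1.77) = -35.75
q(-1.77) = 13.04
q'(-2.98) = -16.50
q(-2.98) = -18.48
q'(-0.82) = -3.32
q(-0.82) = 2.04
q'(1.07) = -0.16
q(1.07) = 0.11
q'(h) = (0.96*exp(h) + 5.04)*(-14.3*exp(2*h) - 4.06*exp(h))/(7.15*exp(2*h) + 4.06*exp(h) - 0.5)^2 + 0.96*exp(h)/(7.15*exp(2*h) + 4.06*exp(h) - 0.5) = (-(0.96*exp(h) + 5.04)*(14.3*exp(h) + 4.06) + 6.864*exp(2*h) + 3.8976*exp(h) - 0.48)*exp(h)/(7.15*exp(2*h) + 4.06*exp(h) - 0.5)^2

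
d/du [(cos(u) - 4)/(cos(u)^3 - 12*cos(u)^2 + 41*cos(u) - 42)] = (195*cos(u)/2 - 12*cos(2*u) + cos(3*u)/2 - 134)*sin(u)/(cos(u)^3 - 12*cos(u)^2 + 41*cos(u) - 42)^2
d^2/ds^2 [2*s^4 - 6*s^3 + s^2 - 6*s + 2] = 24*s^2 - 36*s + 2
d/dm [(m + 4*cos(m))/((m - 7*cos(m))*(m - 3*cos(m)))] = (-14*m^2*sin(m) - m^2 + 21*m*sin(2*m) - 8*m*cos(m) + 21*sin(m) + 21*sin(3*m) + 61*cos(2*m)/2 + 61/2)/((m - 7*cos(m))^2*(m - 3*cos(m))^2)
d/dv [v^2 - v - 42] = 2*v - 1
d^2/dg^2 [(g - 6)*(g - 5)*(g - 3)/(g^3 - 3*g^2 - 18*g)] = 2*(-11*g^3 + 45*g^2 + 135*g + 135)/(g^3*(g^3 + 9*g^2 + 27*g + 27))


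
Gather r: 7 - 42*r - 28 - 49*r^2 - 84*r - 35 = -49*r^2 - 126*r - 56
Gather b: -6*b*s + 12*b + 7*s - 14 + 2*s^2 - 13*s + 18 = b*(12 - 6*s) + 2*s^2 - 6*s + 4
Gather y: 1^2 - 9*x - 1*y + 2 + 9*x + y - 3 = 0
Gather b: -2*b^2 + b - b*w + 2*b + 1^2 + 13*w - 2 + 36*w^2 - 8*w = -2*b^2 + b*(3 - w) + 36*w^2 + 5*w - 1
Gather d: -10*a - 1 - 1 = -10*a - 2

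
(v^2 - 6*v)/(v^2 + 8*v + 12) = v*(v - 6)/(v^2 + 8*v + 12)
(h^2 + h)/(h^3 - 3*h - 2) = h/(h^2 - h - 2)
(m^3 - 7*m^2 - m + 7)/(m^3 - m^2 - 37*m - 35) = (m - 1)/(m + 5)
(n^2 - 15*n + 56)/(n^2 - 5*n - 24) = (n - 7)/(n + 3)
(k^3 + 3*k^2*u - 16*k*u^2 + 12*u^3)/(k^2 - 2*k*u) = k + 5*u - 6*u^2/k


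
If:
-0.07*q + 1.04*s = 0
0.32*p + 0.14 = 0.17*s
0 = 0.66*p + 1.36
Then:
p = -2.06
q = -45.39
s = -3.06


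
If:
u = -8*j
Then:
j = -u/8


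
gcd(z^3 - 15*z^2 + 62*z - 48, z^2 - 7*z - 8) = z - 8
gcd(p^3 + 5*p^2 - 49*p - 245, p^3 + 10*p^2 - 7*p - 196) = p + 7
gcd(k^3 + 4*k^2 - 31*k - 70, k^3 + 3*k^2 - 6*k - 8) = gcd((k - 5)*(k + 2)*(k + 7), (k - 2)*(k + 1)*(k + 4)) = 1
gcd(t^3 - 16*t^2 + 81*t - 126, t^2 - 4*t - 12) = t - 6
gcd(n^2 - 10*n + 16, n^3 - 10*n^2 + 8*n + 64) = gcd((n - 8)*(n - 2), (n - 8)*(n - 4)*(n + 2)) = n - 8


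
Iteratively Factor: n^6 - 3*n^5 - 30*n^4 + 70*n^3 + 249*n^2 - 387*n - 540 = (n - 3)*(n^5 - 30*n^3 - 20*n^2 + 189*n + 180) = (n - 3)*(n + 1)*(n^4 - n^3 - 29*n^2 + 9*n + 180) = (n - 5)*(n - 3)*(n + 1)*(n^3 + 4*n^2 - 9*n - 36) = (n - 5)*(n - 3)*(n + 1)*(n + 4)*(n^2 - 9) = (n - 5)*(n - 3)*(n + 1)*(n + 3)*(n + 4)*(n - 3)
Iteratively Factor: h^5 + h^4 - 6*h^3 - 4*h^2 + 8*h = (h - 2)*(h^4 + 3*h^3 - 4*h) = (h - 2)*(h + 2)*(h^3 + h^2 - 2*h) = (h - 2)*(h + 2)^2*(h^2 - h) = h*(h - 2)*(h + 2)^2*(h - 1)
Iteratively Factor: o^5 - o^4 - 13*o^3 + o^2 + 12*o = (o - 1)*(o^4 - 13*o^2 - 12*o) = o*(o - 1)*(o^3 - 13*o - 12) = o*(o - 1)*(o + 1)*(o^2 - o - 12) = o*(o - 4)*(o - 1)*(o + 1)*(o + 3)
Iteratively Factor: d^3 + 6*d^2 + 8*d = (d + 4)*(d^2 + 2*d) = d*(d + 4)*(d + 2)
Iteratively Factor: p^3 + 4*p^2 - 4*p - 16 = (p + 2)*(p^2 + 2*p - 8) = (p + 2)*(p + 4)*(p - 2)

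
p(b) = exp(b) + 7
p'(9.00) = 8103.08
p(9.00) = 8110.08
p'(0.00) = 1.00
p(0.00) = 8.00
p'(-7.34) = 0.00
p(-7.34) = 7.00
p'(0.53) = 1.70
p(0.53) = 8.70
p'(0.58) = 1.79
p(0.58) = 8.79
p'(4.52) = 91.84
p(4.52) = 98.84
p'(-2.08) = 0.12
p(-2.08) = 7.12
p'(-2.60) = 0.07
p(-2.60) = 7.07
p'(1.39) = 4.01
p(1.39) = 11.01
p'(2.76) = 15.80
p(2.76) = 22.80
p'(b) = exp(b)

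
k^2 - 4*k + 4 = (k - 2)^2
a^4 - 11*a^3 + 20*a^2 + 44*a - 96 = (a - 8)*(a - 3)*(a - 2)*(a + 2)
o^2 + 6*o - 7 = (o - 1)*(o + 7)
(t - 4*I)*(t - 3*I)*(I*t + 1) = I*t^3 + 8*t^2 - 19*I*t - 12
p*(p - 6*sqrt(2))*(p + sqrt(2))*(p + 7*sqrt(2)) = p^4 + 2*sqrt(2)*p^3 - 82*p^2 - 84*sqrt(2)*p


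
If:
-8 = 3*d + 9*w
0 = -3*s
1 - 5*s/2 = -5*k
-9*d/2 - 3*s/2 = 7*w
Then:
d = 112/39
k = -1/5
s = 0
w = -24/13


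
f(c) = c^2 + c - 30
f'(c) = 2*c + 1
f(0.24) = -29.70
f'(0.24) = 1.48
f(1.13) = -27.59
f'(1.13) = 3.26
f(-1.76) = -28.66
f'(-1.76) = -2.52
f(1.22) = -27.29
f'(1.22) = 3.44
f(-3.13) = -23.33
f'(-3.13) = -5.26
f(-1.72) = -28.76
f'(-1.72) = -2.44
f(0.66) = -28.90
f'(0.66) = 2.32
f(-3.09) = -23.54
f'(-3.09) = -5.18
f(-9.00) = 42.00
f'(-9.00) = -17.00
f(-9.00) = 42.00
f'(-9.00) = -17.00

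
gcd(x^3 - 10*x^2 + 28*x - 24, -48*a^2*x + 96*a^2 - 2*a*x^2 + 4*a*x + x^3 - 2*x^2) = x - 2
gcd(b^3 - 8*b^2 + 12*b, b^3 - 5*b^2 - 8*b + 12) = b - 6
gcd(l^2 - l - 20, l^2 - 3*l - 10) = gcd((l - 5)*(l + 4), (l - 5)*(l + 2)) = l - 5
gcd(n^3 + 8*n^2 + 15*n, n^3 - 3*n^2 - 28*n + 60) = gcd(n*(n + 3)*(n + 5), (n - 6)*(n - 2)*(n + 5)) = n + 5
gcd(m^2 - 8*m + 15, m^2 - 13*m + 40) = m - 5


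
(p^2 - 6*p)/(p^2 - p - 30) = p/(p + 5)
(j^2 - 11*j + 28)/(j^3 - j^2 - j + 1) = (j^2 - 11*j + 28)/(j^3 - j^2 - j + 1)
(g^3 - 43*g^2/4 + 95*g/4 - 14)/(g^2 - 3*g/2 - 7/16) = 4*(g^2 - 9*g + 8)/(4*g + 1)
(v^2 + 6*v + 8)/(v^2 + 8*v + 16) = (v + 2)/(v + 4)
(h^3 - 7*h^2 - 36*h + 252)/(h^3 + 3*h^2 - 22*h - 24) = (h^2 - 13*h + 42)/(h^2 - 3*h - 4)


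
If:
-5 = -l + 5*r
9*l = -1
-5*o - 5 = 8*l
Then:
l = -1/9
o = -37/45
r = -46/45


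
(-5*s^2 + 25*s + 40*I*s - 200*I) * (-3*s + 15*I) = 15*s^3 - 75*s^2 - 195*I*s^2 - 600*s + 975*I*s + 3000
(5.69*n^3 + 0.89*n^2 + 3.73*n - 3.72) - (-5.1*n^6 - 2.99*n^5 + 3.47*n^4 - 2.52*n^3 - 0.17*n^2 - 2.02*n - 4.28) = 5.1*n^6 + 2.99*n^5 - 3.47*n^4 + 8.21*n^3 + 1.06*n^2 + 5.75*n + 0.56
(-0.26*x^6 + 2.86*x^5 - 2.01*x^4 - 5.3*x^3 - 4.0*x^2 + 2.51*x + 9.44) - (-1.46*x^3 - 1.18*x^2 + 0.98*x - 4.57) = -0.26*x^6 + 2.86*x^5 - 2.01*x^4 - 3.84*x^3 - 2.82*x^2 + 1.53*x + 14.01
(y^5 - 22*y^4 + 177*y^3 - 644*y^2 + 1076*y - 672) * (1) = y^5 - 22*y^4 + 177*y^3 - 644*y^2 + 1076*y - 672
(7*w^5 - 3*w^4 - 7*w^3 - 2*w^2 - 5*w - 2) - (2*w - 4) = 7*w^5 - 3*w^4 - 7*w^3 - 2*w^2 - 7*w + 2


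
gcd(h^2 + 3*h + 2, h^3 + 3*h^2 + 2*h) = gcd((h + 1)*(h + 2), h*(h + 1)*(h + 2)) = h^2 + 3*h + 2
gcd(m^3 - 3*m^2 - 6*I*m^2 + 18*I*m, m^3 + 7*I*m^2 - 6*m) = m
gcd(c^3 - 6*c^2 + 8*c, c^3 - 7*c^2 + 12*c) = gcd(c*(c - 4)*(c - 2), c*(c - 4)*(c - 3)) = c^2 - 4*c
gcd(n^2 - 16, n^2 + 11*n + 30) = 1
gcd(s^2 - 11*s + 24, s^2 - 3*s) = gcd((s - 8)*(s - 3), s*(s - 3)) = s - 3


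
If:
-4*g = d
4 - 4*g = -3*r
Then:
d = -3*r - 4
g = 3*r/4 + 1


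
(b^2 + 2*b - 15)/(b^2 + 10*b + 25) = (b - 3)/(b + 5)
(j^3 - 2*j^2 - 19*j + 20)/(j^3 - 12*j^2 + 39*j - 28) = (j^2 - j - 20)/(j^2 - 11*j + 28)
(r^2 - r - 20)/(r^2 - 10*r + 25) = (r + 4)/(r - 5)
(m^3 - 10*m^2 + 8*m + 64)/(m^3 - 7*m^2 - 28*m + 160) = (m + 2)/(m + 5)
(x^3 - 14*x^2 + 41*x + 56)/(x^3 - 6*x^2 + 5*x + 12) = (x^2 - 15*x + 56)/(x^2 - 7*x + 12)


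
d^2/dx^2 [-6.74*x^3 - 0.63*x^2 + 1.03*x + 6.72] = -40.44*x - 1.26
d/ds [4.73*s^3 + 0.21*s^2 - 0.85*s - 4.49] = 14.19*s^2 + 0.42*s - 0.85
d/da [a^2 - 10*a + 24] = 2*a - 10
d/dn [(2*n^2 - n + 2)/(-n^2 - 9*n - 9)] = (-19*n^2 - 32*n + 27)/(n^4 + 18*n^3 + 99*n^2 + 162*n + 81)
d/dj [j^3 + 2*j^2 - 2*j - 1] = 3*j^2 + 4*j - 2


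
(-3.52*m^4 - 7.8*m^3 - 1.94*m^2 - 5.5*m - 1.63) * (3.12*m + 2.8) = -10.9824*m^5 - 34.192*m^4 - 27.8928*m^3 - 22.592*m^2 - 20.4856*m - 4.564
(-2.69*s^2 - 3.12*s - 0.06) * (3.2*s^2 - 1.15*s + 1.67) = -8.608*s^4 - 6.8905*s^3 - 1.0963*s^2 - 5.1414*s - 0.1002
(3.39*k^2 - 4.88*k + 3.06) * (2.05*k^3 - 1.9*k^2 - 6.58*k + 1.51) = 6.9495*k^5 - 16.445*k^4 - 6.7612*k^3 + 31.4153*k^2 - 27.5036*k + 4.6206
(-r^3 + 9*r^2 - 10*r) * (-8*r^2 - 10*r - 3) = 8*r^5 - 62*r^4 - 7*r^3 + 73*r^2 + 30*r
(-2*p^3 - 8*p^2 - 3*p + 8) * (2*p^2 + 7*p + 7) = -4*p^5 - 30*p^4 - 76*p^3 - 61*p^2 + 35*p + 56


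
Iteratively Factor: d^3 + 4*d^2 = (d)*(d^2 + 4*d) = d*(d + 4)*(d)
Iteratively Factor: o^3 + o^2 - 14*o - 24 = (o - 4)*(o^2 + 5*o + 6) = (o - 4)*(o + 3)*(o + 2)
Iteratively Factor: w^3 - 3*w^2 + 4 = (w + 1)*(w^2 - 4*w + 4) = (w - 2)*(w + 1)*(w - 2)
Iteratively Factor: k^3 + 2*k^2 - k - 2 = (k + 1)*(k^2 + k - 2) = (k - 1)*(k + 1)*(k + 2)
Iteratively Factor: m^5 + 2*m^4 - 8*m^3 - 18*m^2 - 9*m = (m)*(m^4 + 2*m^3 - 8*m^2 - 18*m - 9) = m*(m + 1)*(m^3 + m^2 - 9*m - 9) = m*(m + 1)^2*(m^2 - 9) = m*(m - 3)*(m + 1)^2*(m + 3)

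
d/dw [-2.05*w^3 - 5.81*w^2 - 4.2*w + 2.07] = -6.15*w^2 - 11.62*w - 4.2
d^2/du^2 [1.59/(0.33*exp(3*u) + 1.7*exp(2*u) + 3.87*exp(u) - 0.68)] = (1.59*(0.99*exp(2*u) + 3.4*exp(u) + 3.87)*(1.98*exp(2*u) + 6.8*exp(u) + 7.74)*exp(u) - (4.7223*exp(2*u) + 10.812*exp(u) + 6.1533)*(0.33*exp(3*u) + 1.7*exp(2*u) + 3.87*exp(u) - 0.68))*exp(u)/(0.33*exp(3*u) + 1.7*exp(2*u) + 3.87*exp(u) - 0.68)^3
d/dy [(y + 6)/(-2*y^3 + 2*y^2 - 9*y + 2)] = (-2*y^3 + 2*y^2 - 9*y + (y + 6)*(6*y^2 - 4*y + 9) + 2)/(2*y^3 - 2*y^2 + 9*y - 2)^2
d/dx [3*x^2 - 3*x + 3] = 6*x - 3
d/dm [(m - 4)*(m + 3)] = 2*m - 1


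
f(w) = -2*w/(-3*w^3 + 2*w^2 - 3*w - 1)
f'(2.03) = -0.14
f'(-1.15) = 0.27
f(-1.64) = 0.15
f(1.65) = 0.24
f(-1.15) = 0.24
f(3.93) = 0.05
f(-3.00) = 0.06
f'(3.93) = -0.02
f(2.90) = 0.09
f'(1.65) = -0.21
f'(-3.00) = 0.03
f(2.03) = 0.17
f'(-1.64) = 0.13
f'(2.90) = -0.06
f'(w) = -2*w*(9*w^2 - 4*w + 3)/(-3*w^3 + 2*w^2 - 3*w - 1)^2 - 2/(-3*w^3 + 2*w^2 - 3*w - 1) = 2*(-6*w^3 + 2*w^2 + 1)/(9*w^6 - 12*w^5 + 22*w^4 - 6*w^3 + 5*w^2 + 6*w + 1)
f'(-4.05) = 0.01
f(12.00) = 0.00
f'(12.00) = 0.00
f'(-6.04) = 0.00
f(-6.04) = 0.02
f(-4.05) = 0.03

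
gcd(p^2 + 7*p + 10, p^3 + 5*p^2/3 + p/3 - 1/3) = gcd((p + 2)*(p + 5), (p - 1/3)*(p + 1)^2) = 1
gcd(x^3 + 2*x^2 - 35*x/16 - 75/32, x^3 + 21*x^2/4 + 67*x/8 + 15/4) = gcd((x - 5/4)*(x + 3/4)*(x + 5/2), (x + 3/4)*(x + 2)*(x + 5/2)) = x^2 + 13*x/4 + 15/8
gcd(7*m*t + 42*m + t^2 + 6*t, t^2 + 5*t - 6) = t + 6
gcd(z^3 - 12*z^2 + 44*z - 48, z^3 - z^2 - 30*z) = z - 6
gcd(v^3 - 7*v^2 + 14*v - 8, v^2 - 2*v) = v - 2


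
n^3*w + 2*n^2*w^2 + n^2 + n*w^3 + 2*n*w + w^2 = (n + w)^2*(n*w + 1)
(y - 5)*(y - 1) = y^2 - 6*y + 5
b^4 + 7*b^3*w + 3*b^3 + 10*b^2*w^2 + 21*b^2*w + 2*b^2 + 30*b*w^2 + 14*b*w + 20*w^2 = (b + 1)*(b + 2)*(b + 2*w)*(b + 5*w)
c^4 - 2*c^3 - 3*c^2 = c^2*(c - 3)*(c + 1)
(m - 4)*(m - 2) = m^2 - 6*m + 8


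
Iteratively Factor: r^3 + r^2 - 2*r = (r - 1)*(r^2 + 2*r) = (r - 1)*(r + 2)*(r)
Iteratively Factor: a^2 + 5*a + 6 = (a + 2)*(a + 3)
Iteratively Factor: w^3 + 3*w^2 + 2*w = (w + 1)*(w^2 + 2*w) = (w + 1)*(w + 2)*(w)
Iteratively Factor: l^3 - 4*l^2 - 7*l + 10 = (l - 1)*(l^2 - 3*l - 10) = (l - 5)*(l - 1)*(l + 2)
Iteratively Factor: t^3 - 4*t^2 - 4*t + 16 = (t - 2)*(t^2 - 2*t - 8) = (t - 4)*(t - 2)*(t + 2)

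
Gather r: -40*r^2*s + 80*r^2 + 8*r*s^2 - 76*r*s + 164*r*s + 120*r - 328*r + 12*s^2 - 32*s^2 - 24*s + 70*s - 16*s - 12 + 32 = r^2*(80 - 40*s) + r*(8*s^2 + 88*s - 208) - 20*s^2 + 30*s + 20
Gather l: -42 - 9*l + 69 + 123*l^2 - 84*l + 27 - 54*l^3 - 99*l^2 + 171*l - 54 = -54*l^3 + 24*l^2 + 78*l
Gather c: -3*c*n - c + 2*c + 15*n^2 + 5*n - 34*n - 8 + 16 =c*(1 - 3*n) + 15*n^2 - 29*n + 8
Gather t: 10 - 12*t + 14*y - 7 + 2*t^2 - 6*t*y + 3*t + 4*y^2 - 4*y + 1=2*t^2 + t*(-6*y - 9) + 4*y^2 + 10*y + 4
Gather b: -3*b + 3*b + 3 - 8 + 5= 0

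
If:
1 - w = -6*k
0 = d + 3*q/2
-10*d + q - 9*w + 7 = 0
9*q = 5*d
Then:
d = 0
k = -1/27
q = 0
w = 7/9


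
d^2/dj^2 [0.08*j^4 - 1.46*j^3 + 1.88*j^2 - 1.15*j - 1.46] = 0.96*j^2 - 8.76*j + 3.76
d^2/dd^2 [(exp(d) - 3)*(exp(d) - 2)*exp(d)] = (9*exp(2*d) - 20*exp(d) + 6)*exp(d)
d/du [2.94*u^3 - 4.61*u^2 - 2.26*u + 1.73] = 8.82*u^2 - 9.22*u - 2.26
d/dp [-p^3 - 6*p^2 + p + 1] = -3*p^2 - 12*p + 1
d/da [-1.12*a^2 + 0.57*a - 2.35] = 0.57 - 2.24*a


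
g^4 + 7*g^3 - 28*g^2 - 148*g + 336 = (g - 4)*(g - 2)*(g + 6)*(g + 7)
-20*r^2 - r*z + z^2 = (-5*r + z)*(4*r + z)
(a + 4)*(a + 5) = a^2 + 9*a + 20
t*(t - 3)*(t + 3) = t^3 - 9*t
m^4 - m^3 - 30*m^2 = m^2*(m - 6)*(m + 5)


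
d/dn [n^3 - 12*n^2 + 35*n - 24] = 3*n^2 - 24*n + 35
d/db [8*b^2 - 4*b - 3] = 16*b - 4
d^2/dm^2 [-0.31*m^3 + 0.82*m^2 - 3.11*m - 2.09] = 1.64 - 1.86*m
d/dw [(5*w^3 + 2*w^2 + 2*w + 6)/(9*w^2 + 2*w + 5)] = (45*w^4 + 20*w^3 + 61*w^2 - 88*w - 2)/(81*w^4 + 36*w^3 + 94*w^2 + 20*w + 25)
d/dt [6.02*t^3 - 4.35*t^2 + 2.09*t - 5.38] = 18.06*t^2 - 8.7*t + 2.09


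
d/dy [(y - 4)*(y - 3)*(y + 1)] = 3*y^2 - 12*y + 5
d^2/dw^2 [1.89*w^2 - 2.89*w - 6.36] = 3.78000000000000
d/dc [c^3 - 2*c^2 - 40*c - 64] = 3*c^2 - 4*c - 40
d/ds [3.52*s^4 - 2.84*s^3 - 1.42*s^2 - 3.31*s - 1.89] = 14.08*s^3 - 8.52*s^2 - 2.84*s - 3.31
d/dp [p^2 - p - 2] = 2*p - 1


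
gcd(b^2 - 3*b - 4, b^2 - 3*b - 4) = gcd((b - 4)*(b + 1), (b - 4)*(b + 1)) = b^2 - 3*b - 4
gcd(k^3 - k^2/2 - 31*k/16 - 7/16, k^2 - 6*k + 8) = 1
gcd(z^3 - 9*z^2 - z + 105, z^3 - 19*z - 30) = z^2 - 2*z - 15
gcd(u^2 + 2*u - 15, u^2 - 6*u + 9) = u - 3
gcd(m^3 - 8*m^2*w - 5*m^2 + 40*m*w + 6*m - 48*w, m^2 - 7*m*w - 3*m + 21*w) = m - 3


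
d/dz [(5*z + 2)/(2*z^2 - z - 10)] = (10*z^2 - 5*z - (4*z - 1)*(5*z + 2) - 50)/(-2*z^2 + z + 10)^2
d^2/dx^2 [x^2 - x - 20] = 2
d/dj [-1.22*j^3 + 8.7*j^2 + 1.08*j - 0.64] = -3.66*j^2 + 17.4*j + 1.08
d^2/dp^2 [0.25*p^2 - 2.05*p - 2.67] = 0.500000000000000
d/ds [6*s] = 6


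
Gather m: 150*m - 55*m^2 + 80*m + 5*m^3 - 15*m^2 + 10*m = 5*m^3 - 70*m^2 + 240*m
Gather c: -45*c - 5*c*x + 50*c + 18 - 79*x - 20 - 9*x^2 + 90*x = c*(5 - 5*x) - 9*x^2 + 11*x - 2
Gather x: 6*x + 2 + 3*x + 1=9*x + 3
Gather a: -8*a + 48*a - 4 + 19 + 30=40*a + 45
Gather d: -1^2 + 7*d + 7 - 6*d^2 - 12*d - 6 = -6*d^2 - 5*d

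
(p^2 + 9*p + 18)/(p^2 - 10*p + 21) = (p^2 + 9*p + 18)/(p^2 - 10*p + 21)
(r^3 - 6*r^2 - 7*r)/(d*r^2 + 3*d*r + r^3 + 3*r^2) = (r^2 - 6*r - 7)/(d*r + 3*d + r^2 + 3*r)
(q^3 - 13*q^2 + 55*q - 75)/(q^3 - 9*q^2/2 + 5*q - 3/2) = 2*(q^2 - 10*q + 25)/(2*q^2 - 3*q + 1)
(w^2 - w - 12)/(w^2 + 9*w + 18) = (w - 4)/(w + 6)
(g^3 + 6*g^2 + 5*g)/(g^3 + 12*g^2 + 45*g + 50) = g*(g + 1)/(g^2 + 7*g + 10)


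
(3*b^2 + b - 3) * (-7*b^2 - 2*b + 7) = -21*b^4 - 13*b^3 + 40*b^2 + 13*b - 21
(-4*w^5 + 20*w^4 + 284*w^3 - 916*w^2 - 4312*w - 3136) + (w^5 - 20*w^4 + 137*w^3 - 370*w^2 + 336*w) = -3*w^5 + 421*w^3 - 1286*w^2 - 3976*w - 3136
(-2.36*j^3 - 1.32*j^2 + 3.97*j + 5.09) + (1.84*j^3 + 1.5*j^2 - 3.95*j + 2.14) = -0.52*j^3 + 0.18*j^2 + 0.02*j + 7.23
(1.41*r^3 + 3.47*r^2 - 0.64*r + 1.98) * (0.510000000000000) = 0.7191*r^3 + 1.7697*r^2 - 0.3264*r + 1.0098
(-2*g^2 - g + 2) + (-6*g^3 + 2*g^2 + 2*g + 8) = -6*g^3 + g + 10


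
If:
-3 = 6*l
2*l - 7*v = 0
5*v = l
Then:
No Solution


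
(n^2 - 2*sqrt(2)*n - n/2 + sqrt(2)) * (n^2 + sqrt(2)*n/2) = n^4 - 3*sqrt(2)*n^3/2 - n^3/2 - 2*n^2 + 3*sqrt(2)*n^2/4 + n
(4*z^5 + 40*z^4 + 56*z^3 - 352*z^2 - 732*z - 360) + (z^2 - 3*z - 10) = 4*z^5 + 40*z^4 + 56*z^3 - 351*z^2 - 735*z - 370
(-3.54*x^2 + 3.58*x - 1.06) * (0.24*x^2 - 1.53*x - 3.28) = -0.8496*x^4 + 6.2754*x^3 + 5.8794*x^2 - 10.1206*x + 3.4768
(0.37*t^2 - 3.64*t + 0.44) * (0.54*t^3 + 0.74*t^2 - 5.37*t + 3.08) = 0.1998*t^5 - 1.6918*t^4 - 4.4429*t^3 + 21.012*t^2 - 13.574*t + 1.3552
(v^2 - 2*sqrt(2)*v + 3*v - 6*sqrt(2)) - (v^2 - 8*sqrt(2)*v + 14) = 3*v + 6*sqrt(2)*v - 14 - 6*sqrt(2)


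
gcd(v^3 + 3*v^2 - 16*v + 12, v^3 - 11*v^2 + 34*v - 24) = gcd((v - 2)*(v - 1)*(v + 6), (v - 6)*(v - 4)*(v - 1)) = v - 1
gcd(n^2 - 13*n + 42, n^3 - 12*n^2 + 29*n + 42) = n^2 - 13*n + 42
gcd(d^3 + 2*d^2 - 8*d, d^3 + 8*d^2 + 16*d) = d^2 + 4*d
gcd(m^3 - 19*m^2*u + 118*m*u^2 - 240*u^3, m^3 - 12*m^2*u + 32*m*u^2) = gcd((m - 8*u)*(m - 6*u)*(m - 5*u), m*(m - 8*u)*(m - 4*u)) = -m + 8*u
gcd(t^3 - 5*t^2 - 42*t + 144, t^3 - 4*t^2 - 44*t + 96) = t^2 - 2*t - 48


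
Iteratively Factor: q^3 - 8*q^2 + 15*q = (q - 3)*(q^2 - 5*q) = q*(q - 3)*(q - 5)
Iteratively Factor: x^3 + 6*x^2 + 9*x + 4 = (x + 1)*(x^2 + 5*x + 4) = (x + 1)*(x + 4)*(x + 1)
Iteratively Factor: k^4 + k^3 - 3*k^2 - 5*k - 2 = (k + 1)*(k^3 - 3*k - 2) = (k + 1)^2*(k^2 - k - 2) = (k - 2)*(k + 1)^2*(k + 1)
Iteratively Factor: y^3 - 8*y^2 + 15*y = (y)*(y^2 - 8*y + 15) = y*(y - 5)*(y - 3)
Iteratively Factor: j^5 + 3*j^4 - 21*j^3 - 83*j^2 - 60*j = (j + 3)*(j^4 - 21*j^2 - 20*j) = (j + 3)*(j + 4)*(j^3 - 4*j^2 - 5*j) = j*(j + 3)*(j + 4)*(j^2 - 4*j - 5) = j*(j + 1)*(j + 3)*(j + 4)*(j - 5)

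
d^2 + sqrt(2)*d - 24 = (d - 3*sqrt(2))*(d + 4*sqrt(2))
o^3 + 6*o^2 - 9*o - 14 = (o - 2)*(o + 1)*(o + 7)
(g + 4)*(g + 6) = g^2 + 10*g + 24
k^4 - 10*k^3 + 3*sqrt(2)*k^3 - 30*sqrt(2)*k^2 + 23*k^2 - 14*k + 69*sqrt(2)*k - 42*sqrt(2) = (k - 7)*(k - 2)*(k - 1)*(k + 3*sqrt(2))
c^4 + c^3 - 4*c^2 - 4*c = c*(c - 2)*(c + 1)*(c + 2)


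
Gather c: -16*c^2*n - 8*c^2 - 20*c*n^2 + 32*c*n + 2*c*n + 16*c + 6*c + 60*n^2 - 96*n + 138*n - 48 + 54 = c^2*(-16*n - 8) + c*(-20*n^2 + 34*n + 22) + 60*n^2 + 42*n + 6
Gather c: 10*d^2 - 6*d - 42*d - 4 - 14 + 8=10*d^2 - 48*d - 10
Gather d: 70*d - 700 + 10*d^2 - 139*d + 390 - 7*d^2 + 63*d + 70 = 3*d^2 - 6*d - 240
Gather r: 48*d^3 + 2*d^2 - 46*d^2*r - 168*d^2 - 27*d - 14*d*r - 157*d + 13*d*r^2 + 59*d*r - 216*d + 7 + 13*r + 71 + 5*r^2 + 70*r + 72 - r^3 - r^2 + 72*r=48*d^3 - 166*d^2 - 400*d - r^3 + r^2*(13*d + 4) + r*(-46*d^2 + 45*d + 155) + 150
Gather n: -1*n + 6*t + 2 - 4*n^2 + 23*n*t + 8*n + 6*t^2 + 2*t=-4*n^2 + n*(23*t + 7) + 6*t^2 + 8*t + 2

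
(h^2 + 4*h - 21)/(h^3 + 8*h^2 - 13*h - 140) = (h - 3)/(h^2 + h - 20)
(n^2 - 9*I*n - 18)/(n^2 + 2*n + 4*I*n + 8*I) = (n^2 - 9*I*n - 18)/(n^2 + n*(2 + 4*I) + 8*I)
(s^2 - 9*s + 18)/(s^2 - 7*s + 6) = (s - 3)/(s - 1)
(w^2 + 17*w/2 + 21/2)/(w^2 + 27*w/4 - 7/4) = 2*(2*w + 3)/(4*w - 1)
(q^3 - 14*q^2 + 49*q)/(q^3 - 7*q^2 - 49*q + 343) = q/(q + 7)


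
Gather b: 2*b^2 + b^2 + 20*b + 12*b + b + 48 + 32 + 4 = 3*b^2 + 33*b + 84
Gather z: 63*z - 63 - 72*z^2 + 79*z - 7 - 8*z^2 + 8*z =-80*z^2 + 150*z - 70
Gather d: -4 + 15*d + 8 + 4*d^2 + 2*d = 4*d^2 + 17*d + 4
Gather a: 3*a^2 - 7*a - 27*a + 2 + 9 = 3*a^2 - 34*a + 11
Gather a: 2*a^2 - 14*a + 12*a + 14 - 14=2*a^2 - 2*a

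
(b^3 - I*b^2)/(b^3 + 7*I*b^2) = (b - I)/(b + 7*I)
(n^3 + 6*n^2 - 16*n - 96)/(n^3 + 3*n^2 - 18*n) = (n^2 - 16)/(n*(n - 3))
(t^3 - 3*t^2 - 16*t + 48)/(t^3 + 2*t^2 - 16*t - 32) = (t - 3)/(t + 2)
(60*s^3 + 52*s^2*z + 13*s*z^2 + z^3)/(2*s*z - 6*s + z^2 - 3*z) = (30*s^2 + 11*s*z + z^2)/(z - 3)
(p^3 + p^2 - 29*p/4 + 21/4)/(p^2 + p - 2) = (p^2 + 2*p - 21/4)/(p + 2)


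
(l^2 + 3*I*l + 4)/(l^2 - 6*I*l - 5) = (l + 4*I)/(l - 5*I)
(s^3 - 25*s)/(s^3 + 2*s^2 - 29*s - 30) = s*(s + 5)/(s^2 + 7*s + 6)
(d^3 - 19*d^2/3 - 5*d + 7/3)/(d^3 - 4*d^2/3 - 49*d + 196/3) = (3*d^2 + 2*d - 1)/(3*d^2 + 17*d - 28)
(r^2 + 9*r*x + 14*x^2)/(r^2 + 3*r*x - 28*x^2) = (-r - 2*x)/(-r + 4*x)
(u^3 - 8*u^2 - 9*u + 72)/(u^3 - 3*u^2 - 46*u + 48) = (u^2 - 9)/(u^2 + 5*u - 6)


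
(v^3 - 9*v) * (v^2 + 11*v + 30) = v^5 + 11*v^4 + 21*v^3 - 99*v^2 - 270*v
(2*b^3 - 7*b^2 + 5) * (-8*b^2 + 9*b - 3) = -16*b^5 + 74*b^4 - 69*b^3 - 19*b^2 + 45*b - 15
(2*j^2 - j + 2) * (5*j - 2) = 10*j^3 - 9*j^2 + 12*j - 4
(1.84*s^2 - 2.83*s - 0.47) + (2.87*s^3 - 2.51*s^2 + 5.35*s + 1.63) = 2.87*s^3 - 0.67*s^2 + 2.52*s + 1.16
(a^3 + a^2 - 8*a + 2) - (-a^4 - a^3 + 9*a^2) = a^4 + 2*a^3 - 8*a^2 - 8*a + 2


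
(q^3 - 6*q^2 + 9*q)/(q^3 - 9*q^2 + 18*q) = (q - 3)/(q - 6)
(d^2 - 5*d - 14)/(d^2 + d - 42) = (d^2 - 5*d - 14)/(d^2 + d - 42)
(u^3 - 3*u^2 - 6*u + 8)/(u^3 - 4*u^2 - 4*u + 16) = (u - 1)/(u - 2)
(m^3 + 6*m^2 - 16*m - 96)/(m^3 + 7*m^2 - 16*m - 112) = (m + 6)/(m + 7)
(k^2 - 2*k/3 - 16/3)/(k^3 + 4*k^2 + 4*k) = (k - 8/3)/(k*(k + 2))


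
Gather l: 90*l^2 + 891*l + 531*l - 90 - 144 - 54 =90*l^2 + 1422*l - 288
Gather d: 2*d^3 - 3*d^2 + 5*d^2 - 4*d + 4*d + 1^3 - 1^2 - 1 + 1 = 2*d^3 + 2*d^2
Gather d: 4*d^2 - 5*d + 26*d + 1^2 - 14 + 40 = 4*d^2 + 21*d + 27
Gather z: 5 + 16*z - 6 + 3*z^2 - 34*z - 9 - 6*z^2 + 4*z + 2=-3*z^2 - 14*z - 8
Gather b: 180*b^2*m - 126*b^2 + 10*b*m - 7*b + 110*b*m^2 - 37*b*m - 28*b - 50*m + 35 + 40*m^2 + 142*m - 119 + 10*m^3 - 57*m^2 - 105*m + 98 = b^2*(180*m - 126) + b*(110*m^2 - 27*m - 35) + 10*m^3 - 17*m^2 - 13*m + 14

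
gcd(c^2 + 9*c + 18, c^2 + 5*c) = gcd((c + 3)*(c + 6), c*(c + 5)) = 1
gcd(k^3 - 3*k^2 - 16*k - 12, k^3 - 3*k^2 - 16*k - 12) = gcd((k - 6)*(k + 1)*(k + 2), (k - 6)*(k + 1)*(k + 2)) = k^3 - 3*k^2 - 16*k - 12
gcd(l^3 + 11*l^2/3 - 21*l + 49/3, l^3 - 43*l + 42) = l^2 + 6*l - 7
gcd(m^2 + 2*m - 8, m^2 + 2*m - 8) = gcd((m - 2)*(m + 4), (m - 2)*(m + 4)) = m^2 + 2*m - 8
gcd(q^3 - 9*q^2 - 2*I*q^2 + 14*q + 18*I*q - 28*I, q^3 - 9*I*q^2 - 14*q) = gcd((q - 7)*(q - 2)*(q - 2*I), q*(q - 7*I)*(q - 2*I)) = q - 2*I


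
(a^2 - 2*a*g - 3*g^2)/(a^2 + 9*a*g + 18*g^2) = (a^2 - 2*a*g - 3*g^2)/(a^2 + 9*a*g + 18*g^2)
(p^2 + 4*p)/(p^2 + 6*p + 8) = p/(p + 2)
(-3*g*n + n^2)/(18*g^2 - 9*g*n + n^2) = -n/(6*g - n)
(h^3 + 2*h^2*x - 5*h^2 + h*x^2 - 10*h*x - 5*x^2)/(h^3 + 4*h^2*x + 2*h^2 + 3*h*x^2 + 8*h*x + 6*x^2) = (h^2 + h*x - 5*h - 5*x)/(h^2 + 3*h*x + 2*h + 6*x)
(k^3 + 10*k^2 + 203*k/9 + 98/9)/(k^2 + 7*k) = k + 3 + 14/(9*k)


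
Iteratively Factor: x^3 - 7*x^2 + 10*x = (x - 5)*(x^2 - 2*x) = (x - 5)*(x - 2)*(x)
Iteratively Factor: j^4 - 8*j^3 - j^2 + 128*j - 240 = (j + 4)*(j^3 - 12*j^2 + 47*j - 60) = (j - 5)*(j + 4)*(j^2 - 7*j + 12) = (j - 5)*(j - 4)*(j + 4)*(j - 3)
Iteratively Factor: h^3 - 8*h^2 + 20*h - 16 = (h - 2)*(h^2 - 6*h + 8) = (h - 4)*(h - 2)*(h - 2)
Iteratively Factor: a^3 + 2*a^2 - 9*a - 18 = (a - 3)*(a^2 + 5*a + 6) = (a - 3)*(a + 3)*(a + 2)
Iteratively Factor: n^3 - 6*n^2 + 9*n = (n - 3)*(n^2 - 3*n) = (n - 3)^2*(n)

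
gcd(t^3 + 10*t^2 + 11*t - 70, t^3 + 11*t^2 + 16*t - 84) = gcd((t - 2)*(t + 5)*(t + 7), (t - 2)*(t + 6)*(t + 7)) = t^2 + 5*t - 14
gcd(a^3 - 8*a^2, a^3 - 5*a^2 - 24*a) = a^2 - 8*a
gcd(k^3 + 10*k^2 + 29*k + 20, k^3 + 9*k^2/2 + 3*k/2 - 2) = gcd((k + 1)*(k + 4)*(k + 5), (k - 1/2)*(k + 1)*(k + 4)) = k^2 + 5*k + 4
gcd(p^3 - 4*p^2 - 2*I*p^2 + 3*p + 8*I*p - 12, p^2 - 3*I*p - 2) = 1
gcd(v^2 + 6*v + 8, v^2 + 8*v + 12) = v + 2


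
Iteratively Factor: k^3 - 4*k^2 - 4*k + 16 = (k - 2)*(k^2 - 2*k - 8) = (k - 2)*(k + 2)*(k - 4)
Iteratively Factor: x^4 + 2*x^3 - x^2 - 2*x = (x + 2)*(x^3 - x) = (x + 1)*(x + 2)*(x^2 - x) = (x - 1)*(x + 1)*(x + 2)*(x)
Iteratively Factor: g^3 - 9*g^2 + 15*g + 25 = (g + 1)*(g^2 - 10*g + 25) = (g - 5)*(g + 1)*(g - 5)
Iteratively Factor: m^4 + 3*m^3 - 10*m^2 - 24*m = (m)*(m^3 + 3*m^2 - 10*m - 24) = m*(m + 4)*(m^2 - m - 6) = m*(m + 2)*(m + 4)*(m - 3)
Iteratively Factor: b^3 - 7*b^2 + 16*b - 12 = (b - 2)*(b^2 - 5*b + 6) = (b - 2)^2*(b - 3)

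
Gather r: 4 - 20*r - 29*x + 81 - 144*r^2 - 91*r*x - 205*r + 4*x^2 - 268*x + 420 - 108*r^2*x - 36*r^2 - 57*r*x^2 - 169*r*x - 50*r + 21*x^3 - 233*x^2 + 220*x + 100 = r^2*(-108*x - 180) + r*(-57*x^2 - 260*x - 275) + 21*x^3 - 229*x^2 - 77*x + 605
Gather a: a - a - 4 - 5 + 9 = 0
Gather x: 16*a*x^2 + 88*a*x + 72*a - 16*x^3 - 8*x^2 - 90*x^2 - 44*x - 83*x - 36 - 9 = 72*a - 16*x^3 + x^2*(16*a - 98) + x*(88*a - 127) - 45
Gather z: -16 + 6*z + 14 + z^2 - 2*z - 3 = z^2 + 4*z - 5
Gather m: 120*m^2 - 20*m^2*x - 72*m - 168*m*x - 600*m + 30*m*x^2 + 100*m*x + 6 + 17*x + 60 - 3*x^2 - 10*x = m^2*(120 - 20*x) + m*(30*x^2 - 68*x - 672) - 3*x^2 + 7*x + 66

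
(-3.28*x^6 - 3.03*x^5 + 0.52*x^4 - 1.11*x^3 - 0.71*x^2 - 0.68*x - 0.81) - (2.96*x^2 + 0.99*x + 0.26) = -3.28*x^6 - 3.03*x^5 + 0.52*x^4 - 1.11*x^3 - 3.67*x^2 - 1.67*x - 1.07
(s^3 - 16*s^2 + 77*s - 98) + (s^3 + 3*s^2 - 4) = 2*s^3 - 13*s^2 + 77*s - 102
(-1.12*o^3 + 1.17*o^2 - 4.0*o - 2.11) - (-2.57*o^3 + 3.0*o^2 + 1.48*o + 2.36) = 1.45*o^3 - 1.83*o^2 - 5.48*o - 4.47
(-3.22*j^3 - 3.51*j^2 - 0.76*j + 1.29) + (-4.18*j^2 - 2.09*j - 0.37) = -3.22*j^3 - 7.69*j^2 - 2.85*j + 0.92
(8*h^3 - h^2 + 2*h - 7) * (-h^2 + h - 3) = -8*h^5 + 9*h^4 - 27*h^3 + 12*h^2 - 13*h + 21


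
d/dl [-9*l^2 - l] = -18*l - 1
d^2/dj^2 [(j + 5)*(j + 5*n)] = 2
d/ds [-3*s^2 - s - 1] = -6*s - 1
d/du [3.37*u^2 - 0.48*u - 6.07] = 6.74*u - 0.48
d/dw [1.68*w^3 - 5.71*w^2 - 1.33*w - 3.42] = 5.04*w^2 - 11.42*w - 1.33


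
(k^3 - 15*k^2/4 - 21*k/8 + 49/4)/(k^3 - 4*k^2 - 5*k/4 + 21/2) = (4*k + 7)/(2*(2*k + 3))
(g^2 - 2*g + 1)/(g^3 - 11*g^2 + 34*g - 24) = (g - 1)/(g^2 - 10*g + 24)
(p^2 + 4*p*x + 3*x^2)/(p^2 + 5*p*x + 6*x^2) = (p + x)/(p + 2*x)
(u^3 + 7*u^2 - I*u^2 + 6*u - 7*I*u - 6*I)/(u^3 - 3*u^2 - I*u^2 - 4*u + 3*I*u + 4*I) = (u + 6)/(u - 4)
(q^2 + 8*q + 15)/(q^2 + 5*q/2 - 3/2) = 2*(q + 5)/(2*q - 1)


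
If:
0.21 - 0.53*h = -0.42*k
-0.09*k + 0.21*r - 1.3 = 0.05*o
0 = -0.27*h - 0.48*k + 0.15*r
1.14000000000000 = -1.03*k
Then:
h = -0.48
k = -1.11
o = -42.52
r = -4.41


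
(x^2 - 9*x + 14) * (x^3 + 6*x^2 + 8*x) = x^5 - 3*x^4 - 32*x^3 + 12*x^2 + 112*x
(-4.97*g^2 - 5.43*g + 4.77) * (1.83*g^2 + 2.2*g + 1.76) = -9.0951*g^4 - 20.8709*g^3 - 11.9641*g^2 + 0.937200000000001*g + 8.3952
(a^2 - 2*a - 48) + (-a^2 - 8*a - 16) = -10*a - 64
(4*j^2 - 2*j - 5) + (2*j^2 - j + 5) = 6*j^2 - 3*j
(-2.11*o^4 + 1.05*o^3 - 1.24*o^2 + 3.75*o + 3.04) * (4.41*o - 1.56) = -9.3051*o^5 + 7.9221*o^4 - 7.1064*o^3 + 18.4719*o^2 + 7.5564*o - 4.7424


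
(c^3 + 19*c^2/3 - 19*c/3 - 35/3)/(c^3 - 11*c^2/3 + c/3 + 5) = (c + 7)/(c - 3)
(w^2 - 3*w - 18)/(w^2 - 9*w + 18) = (w + 3)/(w - 3)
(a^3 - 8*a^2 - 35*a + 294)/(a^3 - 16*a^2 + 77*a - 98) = (a + 6)/(a - 2)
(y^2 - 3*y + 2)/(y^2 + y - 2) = (y - 2)/(y + 2)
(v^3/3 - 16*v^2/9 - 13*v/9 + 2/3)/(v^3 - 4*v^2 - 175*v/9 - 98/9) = (-3*v^3 + 16*v^2 + 13*v - 6)/(-9*v^3 + 36*v^2 + 175*v + 98)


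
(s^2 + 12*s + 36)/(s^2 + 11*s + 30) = (s + 6)/(s + 5)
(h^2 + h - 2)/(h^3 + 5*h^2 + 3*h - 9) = (h + 2)/(h^2 + 6*h + 9)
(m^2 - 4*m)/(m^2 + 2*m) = (m - 4)/(m + 2)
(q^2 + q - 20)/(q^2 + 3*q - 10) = (q - 4)/(q - 2)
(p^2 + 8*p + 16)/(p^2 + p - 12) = (p + 4)/(p - 3)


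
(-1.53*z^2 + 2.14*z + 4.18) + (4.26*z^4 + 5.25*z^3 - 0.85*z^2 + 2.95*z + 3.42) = 4.26*z^4 + 5.25*z^3 - 2.38*z^2 + 5.09*z + 7.6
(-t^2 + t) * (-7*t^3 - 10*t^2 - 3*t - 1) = 7*t^5 + 3*t^4 - 7*t^3 - 2*t^2 - t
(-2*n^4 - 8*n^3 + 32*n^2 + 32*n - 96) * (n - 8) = -2*n^5 + 8*n^4 + 96*n^3 - 224*n^2 - 352*n + 768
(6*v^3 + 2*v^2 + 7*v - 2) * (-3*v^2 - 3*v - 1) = -18*v^5 - 24*v^4 - 33*v^3 - 17*v^2 - v + 2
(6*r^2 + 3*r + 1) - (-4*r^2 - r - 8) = 10*r^2 + 4*r + 9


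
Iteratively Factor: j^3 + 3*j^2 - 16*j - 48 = (j - 4)*(j^2 + 7*j + 12) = (j - 4)*(j + 4)*(j + 3)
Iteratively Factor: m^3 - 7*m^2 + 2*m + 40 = (m - 5)*(m^2 - 2*m - 8) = (m - 5)*(m + 2)*(m - 4)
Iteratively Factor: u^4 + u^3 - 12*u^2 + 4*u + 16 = (u + 4)*(u^3 - 3*u^2 + 4) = (u + 1)*(u + 4)*(u^2 - 4*u + 4) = (u - 2)*(u + 1)*(u + 4)*(u - 2)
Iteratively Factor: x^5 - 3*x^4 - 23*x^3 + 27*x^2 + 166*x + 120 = (x - 5)*(x^4 + 2*x^3 - 13*x^2 - 38*x - 24) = (x - 5)*(x + 1)*(x^3 + x^2 - 14*x - 24) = (x - 5)*(x + 1)*(x + 3)*(x^2 - 2*x - 8) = (x - 5)*(x + 1)*(x + 2)*(x + 3)*(x - 4)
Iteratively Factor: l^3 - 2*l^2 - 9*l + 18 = (l - 3)*(l^2 + l - 6) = (l - 3)*(l - 2)*(l + 3)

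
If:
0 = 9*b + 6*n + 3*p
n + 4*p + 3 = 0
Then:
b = 7*p/3 + 2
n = -4*p - 3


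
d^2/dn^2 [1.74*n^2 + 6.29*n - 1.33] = 3.48000000000000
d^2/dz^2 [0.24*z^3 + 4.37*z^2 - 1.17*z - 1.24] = 1.44*z + 8.74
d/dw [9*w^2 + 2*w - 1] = 18*w + 2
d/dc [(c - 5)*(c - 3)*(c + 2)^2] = 4*c^3 - 12*c^2 - 26*c + 28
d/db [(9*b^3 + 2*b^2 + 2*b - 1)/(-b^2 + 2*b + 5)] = 3*(-3*b^4 + 12*b^3 + 47*b^2 + 6*b + 4)/(b^4 - 4*b^3 - 6*b^2 + 20*b + 25)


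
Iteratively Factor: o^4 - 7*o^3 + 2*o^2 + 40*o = (o - 5)*(o^3 - 2*o^2 - 8*o) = (o - 5)*(o - 4)*(o^2 + 2*o) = (o - 5)*(o - 4)*(o + 2)*(o)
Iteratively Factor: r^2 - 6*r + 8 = (r - 4)*(r - 2)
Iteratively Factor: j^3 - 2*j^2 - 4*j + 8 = (j - 2)*(j^2 - 4) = (j - 2)*(j + 2)*(j - 2)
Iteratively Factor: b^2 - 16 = (b - 4)*(b + 4)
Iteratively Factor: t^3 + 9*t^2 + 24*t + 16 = (t + 4)*(t^2 + 5*t + 4) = (t + 1)*(t + 4)*(t + 4)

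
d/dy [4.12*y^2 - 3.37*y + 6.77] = 8.24*y - 3.37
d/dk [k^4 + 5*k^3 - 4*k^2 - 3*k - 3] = 4*k^3 + 15*k^2 - 8*k - 3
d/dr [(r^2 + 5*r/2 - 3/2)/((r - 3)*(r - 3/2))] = 2*(-14*r^2 + 24*r + 9)/(4*r^4 - 36*r^3 + 117*r^2 - 162*r + 81)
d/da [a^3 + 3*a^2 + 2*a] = 3*a^2 + 6*a + 2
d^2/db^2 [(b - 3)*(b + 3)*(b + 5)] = 6*b + 10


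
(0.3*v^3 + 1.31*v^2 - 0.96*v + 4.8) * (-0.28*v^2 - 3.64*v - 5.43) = -0.084*v^5 - 1.4588*v^4 - 6.1286*v^3 - 4.9629*v^2 - 12.2592*v - 26.064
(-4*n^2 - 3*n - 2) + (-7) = -4*n^2 - 3*n - 9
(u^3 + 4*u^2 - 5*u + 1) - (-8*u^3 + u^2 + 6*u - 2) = 9*u^3 + 3*u^2 - 11*u + 3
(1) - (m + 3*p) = -m - 3*p + 1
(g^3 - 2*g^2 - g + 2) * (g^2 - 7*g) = g^5 - 9*g^4 + 13*g^3 + 9*g^2 - 14*g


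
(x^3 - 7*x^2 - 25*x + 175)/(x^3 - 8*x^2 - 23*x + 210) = (x - 5)/(x - 6)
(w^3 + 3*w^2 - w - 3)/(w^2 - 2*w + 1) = (w^2 + 4*w + 3)/(w - 1)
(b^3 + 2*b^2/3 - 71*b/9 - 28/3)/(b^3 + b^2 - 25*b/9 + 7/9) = (3*b^2 - 5*b - 12)/(3*b^2 - 4*b + 1)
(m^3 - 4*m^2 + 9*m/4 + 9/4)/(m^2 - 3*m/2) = m - 5/2 - 3/(2*m)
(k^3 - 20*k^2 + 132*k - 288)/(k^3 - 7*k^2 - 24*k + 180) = (k - 8)/(k + 5)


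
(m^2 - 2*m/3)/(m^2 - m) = (m - 2/3)/(m - 1)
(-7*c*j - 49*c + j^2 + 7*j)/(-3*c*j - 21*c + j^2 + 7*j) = (7*c - j)/(3*c - j)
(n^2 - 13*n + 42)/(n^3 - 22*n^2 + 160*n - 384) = (n - 7)/(n^2 - 16*n + 64)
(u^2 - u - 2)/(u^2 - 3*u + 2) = (u + 1)/(u - 1)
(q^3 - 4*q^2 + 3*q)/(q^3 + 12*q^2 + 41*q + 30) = q*(q^2 - 4*q + 3)/(q^3 + 12*q^2 + 41*q + 30)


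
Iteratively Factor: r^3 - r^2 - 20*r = (r + 4)*(r^2 - 5*r) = (r - 5)*(r + 4)*(r)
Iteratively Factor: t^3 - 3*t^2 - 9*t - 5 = (t - 5)*(t^2 + 2*t + 1) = (t - 5)*(t + 1)*(t + 1)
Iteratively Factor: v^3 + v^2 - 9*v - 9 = (v + 3)*(v^2 - 2*v - 3) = (v + 1)*(v + 3)*(v - 3)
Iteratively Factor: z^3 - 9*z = (z - 3)*(z^2 + 3*z) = (z - 3)*(z + 3)*(z)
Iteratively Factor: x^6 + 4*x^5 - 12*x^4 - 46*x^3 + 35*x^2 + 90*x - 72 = (x - 3)*(x^5 + 7*x^4 + 9*x^3 - 19*x^2 - 22*x + 24) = (x - 3)*(x + 4)*(x^4 + 3*x^3 - 3*x^2 - 7*x + 6) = (x - 3)*(x - 1)*(x + 4)*(x^3 + 4*x^2 + x - 6) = (x - 3)*(x - 1)*(x + 2)*(x + 4)*(x^2 + 2*x - 3) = (x - 3)*(x - 1)*(x + 2)*(x + 3)*(x + 4)*(x - 1)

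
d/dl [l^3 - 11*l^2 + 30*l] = 3*l^2 - 22*l + 30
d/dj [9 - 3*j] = -3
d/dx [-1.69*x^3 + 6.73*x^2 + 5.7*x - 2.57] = -5.07*x^2 + 13.46*x + 5.7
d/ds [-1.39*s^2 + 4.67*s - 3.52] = 4.67 - 2.78*s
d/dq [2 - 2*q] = -2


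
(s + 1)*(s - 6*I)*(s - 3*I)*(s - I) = s^4 + s^3 - 10*I*s^3 - 27*s^2 - 10*I*s^2 - 27*s + 18*I*s + 18*I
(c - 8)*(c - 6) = c^2 - 14*c + 48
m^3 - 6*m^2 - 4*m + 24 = (m - 6)*(m - 2)*(m + 2)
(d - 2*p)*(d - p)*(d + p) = d^3 - 2*d^2*p - d*p^2 + 2*p^3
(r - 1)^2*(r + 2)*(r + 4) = r^4 + 4*r^3 - 3*r^2 - 10*r + 8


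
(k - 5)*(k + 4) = k^2 - k - 20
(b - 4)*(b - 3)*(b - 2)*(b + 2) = b^4 - 7*b^3 + 8*b^2 + 28*b - 48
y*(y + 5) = y^2 + 5*y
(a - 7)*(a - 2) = a^2 - 9*a + 14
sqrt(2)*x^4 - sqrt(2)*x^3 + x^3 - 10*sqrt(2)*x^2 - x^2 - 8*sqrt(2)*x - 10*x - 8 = (x - 4)*(x + 2)*(x + sqrt(2)/2)*(sqrt(2)*x + sqrt(2))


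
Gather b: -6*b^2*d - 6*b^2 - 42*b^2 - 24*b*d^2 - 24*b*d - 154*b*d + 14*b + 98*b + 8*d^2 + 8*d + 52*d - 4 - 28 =b^2*(-6*d - 48) + b*(-24*d^2 - 178*d + 112) + 8*d^2 + 60*d - 32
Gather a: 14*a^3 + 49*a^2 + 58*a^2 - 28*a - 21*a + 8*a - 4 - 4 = 14*a^3 + 107*a^2 - 41*a - 8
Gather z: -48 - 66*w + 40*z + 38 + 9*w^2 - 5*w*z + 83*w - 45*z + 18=9*w^2 + 17*w + z*(-5*w - 5) + 8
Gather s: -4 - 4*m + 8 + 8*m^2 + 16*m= 8*m^2 + 12*m + 4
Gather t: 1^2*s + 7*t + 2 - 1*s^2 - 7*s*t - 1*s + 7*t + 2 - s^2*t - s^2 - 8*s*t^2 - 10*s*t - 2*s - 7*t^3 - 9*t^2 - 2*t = -2*s^2 - 2*s - 7*t^3 + t^2*(-8*s - 9) + t*(-s^2 - 17*s + 12) + 4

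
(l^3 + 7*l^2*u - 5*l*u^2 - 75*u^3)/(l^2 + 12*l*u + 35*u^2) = (l^2 + 2*l*u - 15*u^2)/(l + 7*u)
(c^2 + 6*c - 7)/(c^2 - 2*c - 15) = (-c^2 - 6*c + 7)/(-c^2 + 2*c + 15)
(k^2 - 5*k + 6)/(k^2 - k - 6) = (k - 2)/(k + 2)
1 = 1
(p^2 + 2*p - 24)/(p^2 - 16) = (p + 6)/(p + 4)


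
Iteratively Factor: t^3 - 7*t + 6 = (t + 3)*(t^2 - 3*t + 2) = (t - 1)*(t + 3)*(t - 2)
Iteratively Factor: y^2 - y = (y - 1)*(y)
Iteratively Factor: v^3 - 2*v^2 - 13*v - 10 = (v + 1)*(v^2 - 3*v - 10) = (v - 5)*(v + 1)*(v + 2)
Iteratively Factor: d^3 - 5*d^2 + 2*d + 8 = (d - 4)*(d^2 - d - 2) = (d - 4)*(d + 1)*(d - 2)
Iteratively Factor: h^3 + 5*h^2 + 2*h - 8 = (h - 1)*(h^2 + 6*h + 8) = (h - 1)*(h + 2)*(h + 4)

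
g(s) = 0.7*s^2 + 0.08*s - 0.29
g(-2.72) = 4.67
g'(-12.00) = -16.72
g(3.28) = 7.50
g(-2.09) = 2.60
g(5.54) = 21.64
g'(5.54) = 7.84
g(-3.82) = 9.62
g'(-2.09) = -2.85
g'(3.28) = 4.67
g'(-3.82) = -5.27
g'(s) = 1.4*s + 0.08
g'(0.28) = 0.47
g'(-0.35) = -0.41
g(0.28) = -0.21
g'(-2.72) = -3.73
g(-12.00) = 99.55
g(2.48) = 4.21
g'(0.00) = 0.08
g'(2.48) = 3.55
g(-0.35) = -0.23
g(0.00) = -0.29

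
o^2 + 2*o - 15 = (o - 3)*(o + 5)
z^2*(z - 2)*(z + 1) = z^4 - z^3 - 2*z^2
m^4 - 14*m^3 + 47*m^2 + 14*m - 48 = (m - 8)*(m - 6)*(m - 1)*(m + 1)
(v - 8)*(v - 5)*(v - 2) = v^3 - 15*v^2 + 66*v - 80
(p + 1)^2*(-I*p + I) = -I*p^3 - I*p^2 + I*p + I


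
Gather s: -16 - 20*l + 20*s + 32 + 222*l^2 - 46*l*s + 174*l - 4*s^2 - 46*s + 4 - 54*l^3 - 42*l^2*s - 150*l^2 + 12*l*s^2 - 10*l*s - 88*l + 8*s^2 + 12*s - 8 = -54*l^3 + 72*l^2 + 66*l + s^2*(12*l + 4) + s*(-42*l^2 - 56*l - 14) + 12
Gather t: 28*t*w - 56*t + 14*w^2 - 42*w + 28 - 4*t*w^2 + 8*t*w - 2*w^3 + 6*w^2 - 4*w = t*(-4*w^2 + 36*w - 56) - 2*w^3 + 20*w^2 - 46*w + 28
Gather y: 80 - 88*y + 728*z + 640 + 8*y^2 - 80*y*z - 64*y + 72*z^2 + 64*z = 8*y^2 + y*(-80*z - 152) + 72*z^2 + 792*z + 720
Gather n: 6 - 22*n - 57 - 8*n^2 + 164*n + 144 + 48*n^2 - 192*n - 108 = 40*n^2 - 50*n - 15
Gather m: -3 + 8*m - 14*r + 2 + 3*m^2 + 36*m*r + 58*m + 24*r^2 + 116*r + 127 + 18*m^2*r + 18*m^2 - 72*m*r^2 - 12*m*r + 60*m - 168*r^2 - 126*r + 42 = m^2*(18*r + 21) + m*(-72*r^2 + 24*r + 126) - 144*r^2 - 24*r + 168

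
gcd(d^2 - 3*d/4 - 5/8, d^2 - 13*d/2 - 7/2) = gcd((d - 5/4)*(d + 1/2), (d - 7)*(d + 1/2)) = d + 1/2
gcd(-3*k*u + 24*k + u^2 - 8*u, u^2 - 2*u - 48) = u - 8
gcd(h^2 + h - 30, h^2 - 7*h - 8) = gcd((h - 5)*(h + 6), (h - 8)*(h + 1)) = 1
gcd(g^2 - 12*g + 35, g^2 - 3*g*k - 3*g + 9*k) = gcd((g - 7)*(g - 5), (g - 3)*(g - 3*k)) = 1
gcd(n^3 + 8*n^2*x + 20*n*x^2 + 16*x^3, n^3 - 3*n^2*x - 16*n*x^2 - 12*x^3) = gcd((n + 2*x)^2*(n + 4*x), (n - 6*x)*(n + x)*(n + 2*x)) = n + 2*x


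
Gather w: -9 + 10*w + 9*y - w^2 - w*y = -w^2 + w*(10 - y) + 9*y - 9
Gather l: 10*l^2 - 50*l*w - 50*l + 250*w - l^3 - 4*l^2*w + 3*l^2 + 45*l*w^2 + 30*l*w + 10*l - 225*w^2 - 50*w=-l^3 + l^2*(13 - 4*w) + l*(45*w^2 - 20*w - 40) - 225*w^2 + 200*w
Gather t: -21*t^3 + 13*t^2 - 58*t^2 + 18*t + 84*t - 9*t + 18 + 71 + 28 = -21*t^3 - 45*t^2 + 93*t + 117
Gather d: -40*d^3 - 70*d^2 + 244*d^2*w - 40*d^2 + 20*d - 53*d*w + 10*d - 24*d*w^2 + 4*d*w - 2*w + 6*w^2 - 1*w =-40*d^3 + d^2*(244*w - 110) + d*(-24*w^2 - 49*w + 30) + 6*w^2 - 3*w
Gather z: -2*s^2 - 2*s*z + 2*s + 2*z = -2*s^2 + 2*s + z*(2 - 2*s)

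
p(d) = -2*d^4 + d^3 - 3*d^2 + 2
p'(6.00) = -1656.00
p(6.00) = -2482.00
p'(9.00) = -5643.00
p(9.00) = -12634.00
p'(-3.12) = 290.89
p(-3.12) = -247.09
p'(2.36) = -102.61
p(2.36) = -63.61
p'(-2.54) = 165.69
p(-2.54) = -116.99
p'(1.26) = -18.80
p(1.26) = -5.80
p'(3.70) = -386.35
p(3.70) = -363.25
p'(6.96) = -2593.66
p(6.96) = -4499.35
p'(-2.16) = 107.58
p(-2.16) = -65.61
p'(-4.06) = 609.20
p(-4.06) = -657.79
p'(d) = -8*d^3 + 3*d^2 - 6*d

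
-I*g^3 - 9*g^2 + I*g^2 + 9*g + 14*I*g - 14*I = (g - 7*I)*(g - 2*I)*(-I*g + I)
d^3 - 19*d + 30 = (d - 3)*(d - 2)*(d + 5)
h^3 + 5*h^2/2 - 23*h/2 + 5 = (h - 2)*(h - 1/2)*(h + 5)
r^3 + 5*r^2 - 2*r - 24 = (r - 2)*(r + 3)*(r + 4)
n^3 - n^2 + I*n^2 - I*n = n*(n - 1)*(n + I)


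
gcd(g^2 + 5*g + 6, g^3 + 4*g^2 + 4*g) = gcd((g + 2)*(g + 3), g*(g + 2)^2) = g + 2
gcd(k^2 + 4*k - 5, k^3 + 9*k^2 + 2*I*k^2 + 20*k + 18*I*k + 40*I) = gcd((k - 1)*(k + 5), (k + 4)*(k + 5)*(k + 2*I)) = k + 5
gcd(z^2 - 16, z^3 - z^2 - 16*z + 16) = z^2 - 16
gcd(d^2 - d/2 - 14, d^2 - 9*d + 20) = d - 4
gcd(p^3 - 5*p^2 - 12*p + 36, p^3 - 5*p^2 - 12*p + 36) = p^3 - 5*p^2 - 12*p + 36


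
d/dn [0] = 0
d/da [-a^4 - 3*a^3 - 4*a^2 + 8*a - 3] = -4*a^3 - 9*a^2 - 8*a + 8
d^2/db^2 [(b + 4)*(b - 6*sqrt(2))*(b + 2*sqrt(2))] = 6*b - 8*sqrt(2) + 8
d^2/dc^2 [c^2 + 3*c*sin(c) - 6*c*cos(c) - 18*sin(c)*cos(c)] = -3*c*sin(c) + 6*c*cos(c) + 12*sin(c) + 36*sin(2*c) + 6*cos(c) + 2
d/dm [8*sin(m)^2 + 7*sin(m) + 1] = (16*sin(m) + 7)*cos(m)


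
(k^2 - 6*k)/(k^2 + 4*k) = (k - 6)/(k + 4)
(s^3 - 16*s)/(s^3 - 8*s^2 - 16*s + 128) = s/(s - 8)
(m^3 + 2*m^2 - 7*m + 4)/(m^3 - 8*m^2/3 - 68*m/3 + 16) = 3*(m^2 - 2*m + 1)/(3*m^2 - 20*m + 12)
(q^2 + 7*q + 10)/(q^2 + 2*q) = (q + 5)/q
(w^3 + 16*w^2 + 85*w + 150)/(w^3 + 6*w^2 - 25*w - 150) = (w + 5)/(w - 5)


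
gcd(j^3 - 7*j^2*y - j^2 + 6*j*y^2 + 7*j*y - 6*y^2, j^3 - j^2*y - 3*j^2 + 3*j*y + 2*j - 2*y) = -j^2 + j*y + j - y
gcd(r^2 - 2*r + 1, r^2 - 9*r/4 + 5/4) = r - 1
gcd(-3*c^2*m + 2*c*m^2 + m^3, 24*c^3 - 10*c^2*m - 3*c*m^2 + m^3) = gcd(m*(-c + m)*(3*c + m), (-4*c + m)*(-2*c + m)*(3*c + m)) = 3*c + m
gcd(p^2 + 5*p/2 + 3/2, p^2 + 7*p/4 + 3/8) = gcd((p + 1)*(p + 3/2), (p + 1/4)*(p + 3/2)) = p + 3/2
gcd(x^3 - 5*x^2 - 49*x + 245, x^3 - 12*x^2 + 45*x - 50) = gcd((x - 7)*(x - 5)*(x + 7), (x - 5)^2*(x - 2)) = x - 5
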